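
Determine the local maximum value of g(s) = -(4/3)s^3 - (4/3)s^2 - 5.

g'(s) = -4s^2 - (8/3)s. Setting g'(s) = 0 gives s ∈ {-2/3, 0}.
g''(s) = -8s - 8/3. g''(-2/3) = 8/3 > 0 ⇒ local minimum; g''(0) = -8/3 < 0 ⇒ local maximum.
So the local maximum value is g(0) = -5.

-5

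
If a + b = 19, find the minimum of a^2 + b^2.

361/2

With a + b = 19, a^2 + b^2 = a^2 + (19 − a)^2.
The derivative 2a − 2(19 − a) = 4a − 38 vanishes at a = 19/2; second derivative 4 > 0, a minimum.
The minimum is 2·(19/2)^2 = 361/2.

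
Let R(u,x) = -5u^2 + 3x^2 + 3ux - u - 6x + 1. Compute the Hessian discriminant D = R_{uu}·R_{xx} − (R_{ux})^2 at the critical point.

∂R/∂u = -10u + 3x - 1 = 0 and ∂R/∂x = 3u + 6x - 6 = 0, so (u, x) = (4/23, 21/23).
The Hessian has R_{uu} = -10, R_{xx} = 6, R_{ux} = 3, giving D = -69 < 0, so the point is a saddle point.
D = (-10)·(6) − (3)^2 = -69.

-69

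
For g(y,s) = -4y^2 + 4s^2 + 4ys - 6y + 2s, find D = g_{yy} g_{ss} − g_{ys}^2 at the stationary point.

-80

∂g/∂y = -8y + 4s - 6 = 0 and ∂g/∂s = 4y + 8s + 2 = 0, so (y, s) = (-7/10, 1/10).
The Hessian has g_{yy} = -8, g_{ss} = 8, g_{ys} = 4, giving D = -80 < 0, so the point is a saddle point.
D = (-8)·(8) − (4)^2 = -80.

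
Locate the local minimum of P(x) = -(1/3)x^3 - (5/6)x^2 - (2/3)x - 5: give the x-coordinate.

-1

P'(x) = -x^2 - (5/3)x - 2/3 = 0 at x = -1, -2/3.
Since P''(x) = -2x - 5/3, we get P''(-1) = 1/3 > 0 ⇒ local minimum; P''(-2/3) = -1/3 < 0 ⇒ local maximum.
So the local minimum value is P(-1) = -29/6.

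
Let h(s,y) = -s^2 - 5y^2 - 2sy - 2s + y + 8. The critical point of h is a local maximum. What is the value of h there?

153/16

∂h/∂s = -2s - 2y - 2 = 0 and ∂h/∂y = -2s - 10y + 1 = 0, so (s, y) = (-11/8, 3/8).
The Hessian has h_{ss} = -2, h_{yy} = -10, h_{sy} = -2, giving D = 16 > 0 with h_{ss} < 0, so the point is a local maximum.
h(-11/8, 3/8) = 153/16.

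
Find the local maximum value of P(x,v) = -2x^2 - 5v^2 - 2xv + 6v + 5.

∂P/∂x = -4x - 2v = 0 and ∂P/∂v = -2x - 10v + 6 = 0, so (x, v) = (-1/3, 2/3).
The Hessian has P_{xx} = -4, P_{vv} = -10, P_{xv} = -2, giving D = 36 > 0 with P_{xx} < 0, so the point is a local maximum.
P(-1/3, 2/3) = 7.

7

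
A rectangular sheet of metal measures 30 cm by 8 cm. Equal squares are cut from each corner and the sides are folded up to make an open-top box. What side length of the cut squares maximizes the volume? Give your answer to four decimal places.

1.8488

With cut size x, the volume is V(x) = x(30 − 2x)(8 − 2x) for 0 < x < 4.
V'(x) = 12x^2 − 152x + 240. Setting V'(x) = 0 gives x ≈ 1.8488 (the root in (0, 4)).
V''(x) = 24x − 152 is negative there, so this is the maximum; V ≈ 209.2166.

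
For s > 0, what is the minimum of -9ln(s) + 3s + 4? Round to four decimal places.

h'(s) = -9/s + 3 = 0 gives s = 3.
h''(s) = 9/s², which is positive for s > 0, so this is a local minimum.
h(3) = -9·ln(3) + 9 + 4 ≈ 3.1125.

3.1125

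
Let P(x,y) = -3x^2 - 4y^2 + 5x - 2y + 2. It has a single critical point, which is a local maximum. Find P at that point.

13/3

∂P/∂x = -6x + 5 = 0 and ∂P/∂y = -8y - 2 = 0, so (x, y) = (5/6, -1/4).
The Hessian has P_{xx} = -6, P_{yy} = -8, P_{xy} = 0, giving D = 48 > 0 with P_{xx} < 0, so the point is a local maximum.
P(5/6, -1/4) = 13/3.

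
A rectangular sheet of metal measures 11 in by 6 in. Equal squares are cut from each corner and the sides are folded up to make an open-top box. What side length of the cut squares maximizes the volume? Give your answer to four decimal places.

1.2434

With cut size x, the volume is V(x) = x(11 − 2x)(6 − 2x) for 0 < x < 3.
V'(x) = 12x^2 − 68x + 66. Setting V'(x) = 0 gives x ≈ 1.2434 (the root in (0, 3)).
V''(x) = 24x − 68 is negative there, so this is the maximum; V ≈ 37.1883.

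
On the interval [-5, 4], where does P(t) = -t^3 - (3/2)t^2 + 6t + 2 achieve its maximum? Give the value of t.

-5

The derivative is -3t^2 - 3t + 6, which vanishes at t = -2 and t = 1.
Compare values at every candidate in [-5, 4]: P(-5) = 119/2; P(-2) = -8; P(1) = 11/2; P(4) = -62.
Hence the absolute maximum is 119/2 at t = -5.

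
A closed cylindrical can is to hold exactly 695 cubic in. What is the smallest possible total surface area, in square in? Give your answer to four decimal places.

With radius r and height h, πr²h = 695 so h = 695/(πr²), and S(r) = 2πr² + 2πrh = 2πr² + 2·695/r.
S'(r) = 4πr − 2·695/r² = 0 ⇒ r³ = 695/(2π), so r ≈ 4.8003 and h = 2r ≈ 9.6006.
S''(r) = 4π + 4·695/r³ > 0, so this is the minimum; S ≈ 434.3479.

434.3479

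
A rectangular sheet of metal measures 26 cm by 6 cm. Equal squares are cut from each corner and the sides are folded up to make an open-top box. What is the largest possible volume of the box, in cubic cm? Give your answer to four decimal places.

103.9365

With cut size x, the volume is V(x) = x(26 − 2x)(6 − 2x) for 0 < x < 3.
V'(x) = 12x^2 − 128x + 156. Setting V'(x) = 0 gives x ≈ 1.4034 (the root in (0, 3)).
V''(x) = 24x − 128 is negative there, so this is the maximum; V ≈ 103.9365.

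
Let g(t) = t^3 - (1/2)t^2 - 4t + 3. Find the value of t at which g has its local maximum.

g'(t) = 3t^2 - t - 4. Setting g'(t) = 0 gives t ∈ {-1, 4/3}.
g''(t) = 6t - 1. g''(-1) = -7 < 0 ⇒ local maximum; g''(4/3) = 7 > 0 ⇒ local minimum.
The local maximum is g(-1) = 11/2.

-1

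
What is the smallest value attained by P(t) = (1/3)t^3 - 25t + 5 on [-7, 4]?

Differentiating, P'(t) = t^2 - 25; whose only zero in [-7, 4] is t = -5.
Evaluating at the critical points and endpoints: P(-7) = 197/3; P(-5) = 265/3; P(4) = -221/3.
Hence the absolute minimum is -221/3 at t = 4.

-221/3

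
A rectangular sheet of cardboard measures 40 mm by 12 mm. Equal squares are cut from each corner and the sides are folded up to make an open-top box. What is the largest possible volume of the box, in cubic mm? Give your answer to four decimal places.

616.6930

With cut size x, the volume is V(x) = x(40 − 2x)(12 − 2x) for 0 < x < 6.
V'(x) = 12x^2 − 208x + 480. Setting V'(x) = 0 gives x ≈ 2.7412 (the root in (0, 6)).
V''(x) = 24x − 208 is negative there, so this is the maximum; V ≈ 616.6930.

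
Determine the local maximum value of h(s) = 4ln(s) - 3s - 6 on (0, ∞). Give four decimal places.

h'(s) = 4/s − 3 = 0 gives s = 4/3.
h''(s) = -4/s², which is negative for s > 0, so this is a local maximum.
h(4/3) = 4·ln(4/3) - 4 - 6 ≈ -8.8493.

-8.8493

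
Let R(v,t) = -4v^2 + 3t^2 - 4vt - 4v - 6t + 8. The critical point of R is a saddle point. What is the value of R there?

8

∂R/∂v = -8v - 4t - 4 = 0 and ∂R/∂t = -4v + 6t - 6 = 0, so (v, t) = (-3/4, 1/2).
The Hessian has R_{vv} = -8, R_{tt} = 6, R_{vt} = -4, giving D = -64 < 0, so the point is a saddle point.
R(-3/4, 1/2) = 8.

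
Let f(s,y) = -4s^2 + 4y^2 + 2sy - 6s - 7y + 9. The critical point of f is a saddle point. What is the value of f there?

7

∂f/∂s = -8s + 2y - 6 = 0 and ∂f/∂y = 2s + 8y - 7 = 0, so (s, y) = (-1/2, 1).
The Hessian has f_{ss} = -8, f_{yy} = 8, f_{sy} = 2, giving D = -68 < 0, so the point is a saddle point.
f(-1/2, 1) = 7.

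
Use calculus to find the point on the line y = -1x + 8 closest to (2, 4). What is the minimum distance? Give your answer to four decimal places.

Minimize D(x)^2 = (x - 2)^2 + (-x + 4)^2.
d/dx[D^2] = 2(x - 2) + 2·(-1)·(-x + 4) = 0 ⇒ x = 3.
Then y = 5 and the distance is √(2) ≈ 1.4142.

1.4142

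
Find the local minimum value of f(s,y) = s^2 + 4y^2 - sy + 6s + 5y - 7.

∂f/∂s = 2s - y + 6 = 0 and ∂f/∂y = -s + 8y + 5 = 0, so (s, y) = (-53/15, -16/15).
The Hessian has f_{ss} = 2, f_{yy} = 8, f_{sy} = -1, giving D = 15 > 0 with f_{ss} > 0, so the point is a local minimum.
f(-53/15, -16/15) = -304/15.

-304/15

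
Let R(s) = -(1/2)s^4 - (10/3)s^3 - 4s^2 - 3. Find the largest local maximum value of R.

55/3

R'(s) = -2s^3 - 10s^2 - 8s = 0 at s = -4, -1, 0.
R''(s) = -6s^2 - 20s - 8. R''(-4) = -24 < 0 ⇒ local maximum; R''(-1) = 6 > 0 ⇒ local minimum; R''(0) = -8 < 0 ⇒ local maximum.
The largest local maximum is R(-4) = 55/3.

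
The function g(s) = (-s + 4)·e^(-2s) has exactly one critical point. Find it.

g'(s) = (-1)·e^(-2s) + (-s + 4)·(-2)·e^(-2s) = (2s - 9)·e^(-2s). Since e^(-2s) > 0, the only critical point is s = 9/2.
g''(9/2) has the same sign as 2 > 0, so this is a local minimum.
g(9/2) = (-1/2)·e^(-9) ≈ -0.0001.

9/2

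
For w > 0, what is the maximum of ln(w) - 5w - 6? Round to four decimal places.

-8.6094

R'(w) = 1/w − 5 = 0 gives w = 1/5.
R''(w) = -1/w², which is negative for w > 0, so this is a local maximum.
R(1/5) = 1·ln(1/5) - 1 - 6 ≈ -8.6094.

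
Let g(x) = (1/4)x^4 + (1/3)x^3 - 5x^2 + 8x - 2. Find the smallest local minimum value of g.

g'(x) = x^3 + x^2 - 10x + 8 = 0 at x = -4, 1, 2.
Since g''(x) = 3x^2 + 2x - 10, we get g''(-4) = 30 > 0 ⇒ local minimum; g''(1) = -5 < 0 ⇒ local maximum; g''(2) = 6 > 0 ⇒ local minimum.
So the smallest local minimum value is g(-4) = -214/3.

-214/3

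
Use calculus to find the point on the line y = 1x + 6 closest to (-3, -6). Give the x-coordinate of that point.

-15/2

Minimize D(x)^2 = (x + 3)^2 + (x + 12)^2.
d/dx[D^2] = 2(x + 3) + 2·1·(x + 12) = 0 ⇒ x = -15/2.
Then y = -3/2 and the distance is √(81/2) ≈ 6.3640.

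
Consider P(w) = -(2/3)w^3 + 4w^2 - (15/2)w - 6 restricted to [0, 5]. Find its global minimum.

Differentiating, P'(w) = -2w^2 + 8w - 15/2; which vanishes at w = 3/2 and w = 5/2.
Candidates: P(0) = -6,  P(3/2) = -21/2,  P(5/2) = -61/6,  P(5) = -161/6.
The minimum over the interval is -161/6, attained at w = 5.

-161/6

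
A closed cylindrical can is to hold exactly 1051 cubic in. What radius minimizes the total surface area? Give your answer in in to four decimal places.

With radius r and height h, πr²h = 1051 so h = 1051/(πr²), and S(r) = 2πr² + 2πrh = 2πr² + 2·1051/r.
S'(r) = 4πr − 2·1051/r² = 0 ⇒ r³ = 1051/(2π), so r ≈ 5.5099 and h = 2r ≈ 11.0197.
S''(r) = 4π + 4·1051/r³ > 0, so this is the minimum; S ≈ 572.2463.

5.5099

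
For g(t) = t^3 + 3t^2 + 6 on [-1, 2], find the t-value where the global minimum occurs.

0

Differentiating, g'(t) = 3t^2 + 6t; whose only zero in [-1, 2] is t = 0.
Candidates: g(-1) = 8,  g(0) = 6,  g(2) = 26.
So the minimum is g(0) = 6.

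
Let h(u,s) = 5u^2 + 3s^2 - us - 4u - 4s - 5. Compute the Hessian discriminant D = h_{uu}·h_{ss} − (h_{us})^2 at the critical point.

59

∂h/∂u = 10u - s - 4 = 0 and ∂h/∂s = -u + 6s - 4 = 0, so (u, s) = (28/59, 44/59).
The Hessian has h_{uu} = 10, h_{ss} = 6, h_{us} = -1, giving D = 59 > 0 with h_{uu} > 0, so the point is a local minimum.
D = (10)·(6) − (-1)^2 = 59.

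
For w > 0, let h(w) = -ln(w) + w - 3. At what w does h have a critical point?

1

h'(w) = -1/w + 1 = 0 gives w = 1.
h''(w) = 1/w², which is positive for w > 0, so this is a local minimum.
h(1) = -1·ln(1) + 1 - 3 ≈ -2.0000.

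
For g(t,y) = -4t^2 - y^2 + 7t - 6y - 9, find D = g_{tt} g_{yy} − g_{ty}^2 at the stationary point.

16

∂g/∂t = -8t + 7 = 0 and ∂g/∂y = -2y - 6 = 0, so (t, y) = (7/8, -3).
The Hessian has g_{tt} = -8, g_{yy} = -2, g_{ty} = 0, giving D = 16 > 0 with g_{tt} < 0, so the point is a local maximum.
D = (-8)·(-2) − (0)^2 = 16.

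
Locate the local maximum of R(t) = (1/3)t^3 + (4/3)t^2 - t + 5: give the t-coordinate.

-3

R'(t) = t^2 + (8/3)t - 1 = 0 at t = -3, 1/3.
Since R''(t) = 2t + 8/3, we get R''(-3) = -10/3 < 0 ⇒ local maximum; R''(1/3) = 10/3 > 0 ⇒ local minimum.
So the local maximum value is R(-3) = 11.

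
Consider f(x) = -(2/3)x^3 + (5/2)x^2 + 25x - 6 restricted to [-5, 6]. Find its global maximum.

The derivative is -2x^2 + 5x + 25, which vanishes at x = -5/2 and x = 5.
Evaluating at the critical points and endpoints: f(-5) = 89/6,  f(-5/2) = -1019/24,  f(5) = 589/6,  f(6) = 90.
So the maximum is f(5) = 589/6.

589/6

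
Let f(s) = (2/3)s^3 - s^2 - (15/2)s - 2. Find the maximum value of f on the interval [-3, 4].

Differentiating, f'(s) = 2s^2 - 2s - 15/2; which vanishes at s = -3/2 and s = 5/2.
Evaluating at the critical points and endpoints: f(-3) = -13/2, f(-3/2) = 19/4, f(5/2) = -199/12, f(4) = -16/3.
Hence the absolute maximum is 19/4 at s = -3/2.

19/4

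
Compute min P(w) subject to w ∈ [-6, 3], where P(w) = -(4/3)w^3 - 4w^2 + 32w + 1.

-317/3

P'(w) = -4w^2 - 8w + 32, which vanishes at w = -4 and w = 2.
Candidates: P(-6) = -47, P(-4) = -317/3, P(2) = 115/3, P(3) = 25.
The minimum over the interval is -317/3, attained at w = -4.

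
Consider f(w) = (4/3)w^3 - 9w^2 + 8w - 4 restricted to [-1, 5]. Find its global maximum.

-25/12

The derivative is 4w^2 - 18w + 8, which vanishes at w = 1/2 and w = 4.
Compare values at every candidate in [-1, 5]: f(-1) = -67/3, f(1/2) = -25/12, f(4) = -92/3, f(5) = -67/3.
The maximum over the interval is -25/12, attained at w = 1/2.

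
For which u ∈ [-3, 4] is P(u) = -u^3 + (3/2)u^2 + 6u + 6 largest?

P'(u) = -3u^2 + 3u + 6, which vanishes at u = -1 and u = 2.
Evaluating at the critical points and endpoints: P(-3) = 57/2; P(-1) = 5/2; P(2) = 16; P(4) = -10.
Hence the absolute maximum is 57/2 at u = -3.

-3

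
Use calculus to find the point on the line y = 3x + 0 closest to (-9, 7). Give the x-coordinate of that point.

Minimize D(x)^2 = (x + 9)^2 + (3x - 7)^2.
d/dx[D^2] = 2(x + 9) + 2·3·(3x - 7) = 0 ⇒ x = 6/5.
Then y = 18/5 and the distance is √(578/5) ≈ 10.7517.

6/5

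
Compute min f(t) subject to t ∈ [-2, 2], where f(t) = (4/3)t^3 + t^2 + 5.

-5/3

Differentiating, f'(t) = 4t^2 + 2t; which vanishes at t = -1/2 and t = 0.
Evaluating at the critical points and endpoints: f(-2) = -5/3, f(-1/2) = 61/12, f(0) = 5, f(2) = 59/3.
So the minimum is f(-2) = -5/3.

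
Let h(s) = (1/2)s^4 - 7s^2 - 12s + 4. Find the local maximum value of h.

19/2

h'(s) = 2s^3 - 14s - 12 = 0 at s = -2, -1, 3.
h''(s) = 6s^2 - 14. h''(-2) = 10 > 0 ⇒ local minimum; h''(-1) = -8 < 0 ⇒ local maximum; h''(3) = 40 > 0 ⇒ local minimum.
The local maximum is h(-1) = 19/2.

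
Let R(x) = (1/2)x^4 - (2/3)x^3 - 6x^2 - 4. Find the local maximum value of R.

Critical points: R'(x) = 2x^3 - 2x^2 - 12x vanishes at x = -2, 0, 3.
R''(x) = 6x^2 - 4x - 12. R''(-2) = 20 > 0 ⇒ local minimum; R''(0) = -12 < 0 ⇒ local maximum; R''(3) = 30 > 0 ⇒ local minimum.
So the local maximum value is R(0) = -4.

-4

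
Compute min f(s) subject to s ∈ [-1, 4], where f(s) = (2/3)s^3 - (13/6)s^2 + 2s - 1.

Differentiating, f'(s) = 2s^2 - (13/3)s + 2; which vanishes at s = 2/3 and s = 3/2.
Candidates: f(-1) = -35/6, f(2/3) = -35/81, f(3/2) = -5/8, f(4) = 15.
Hence the absolute minimum is -35/6 at s = -1.

-35/6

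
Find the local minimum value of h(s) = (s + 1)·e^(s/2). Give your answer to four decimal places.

-0.4463

Differentiating with the product rule gives h'(s) = ((1/2)s + 3/2)·e^(s/2). Since e^(s/2) > 0, the only critical point is s = -3.
h''(-3) has the same sign as 1/2 > 0, so this is a local minimum.
h(-3) = (-2)·e^(-3/2) ≈ -0.4463.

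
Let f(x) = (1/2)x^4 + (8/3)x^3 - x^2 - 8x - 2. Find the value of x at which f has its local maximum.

-1

f'(x) = 2x^3 + 8x^2 - 2x - 8 = 0 at x = -4, -1, 1.
f''(x) = 6x^2 + 16x - 2. f''(-4) = 30 > 0 ⇒ local minimum; f''(-1) = -12 < 0 ⇒ local maximum; f''(1) = 20 > 0 ⇒ local minimum.
Thus f has its local maximum at x = -1, with value 17/6.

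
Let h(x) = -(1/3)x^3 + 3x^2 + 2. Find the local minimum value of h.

h'(x) = -x^2 + 6x. Setting h'(x) = 0 gives x ∈ {0, 6}.
Since h''(x) = -2x + 6, we get h''(0) = 6 > 0 ⇒ local minimum; h''(6) = -6 < 0 ⇒ local maximum.
So the local minimum value is h(0) = 2.

2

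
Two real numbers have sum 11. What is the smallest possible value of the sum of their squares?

121/2

With a + b = 11, a^2 + b^2 = a^2 + (11 − a)^2.
The derivative 2a − 2(11 − a) = 4a − 22 vanishes at a = 11/2; second derivative 4 > 0, a minimum.
The minimum is 2·(11/2)^2 = 121/2.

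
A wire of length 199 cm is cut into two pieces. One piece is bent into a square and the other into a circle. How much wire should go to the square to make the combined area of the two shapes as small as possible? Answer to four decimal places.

Let x be the length used for the square. Square side x/4; circle radius (199−x)/(2π).
A(x) = (x/4)² + π·((199−x)/(2π))² = x²/16 + (199−x)²/(4π) for 0 ≤ x ≤ 199. A'(x) = x/8 − (199−x)/(2π) = 0 gives x = 4·199/(π+4) ≈ 111.4597.
A'' = 1/8 + 1/(2π) > 0, so this gives the minimum combined area; x ≈ 111.4597 cm to the square.

111.4597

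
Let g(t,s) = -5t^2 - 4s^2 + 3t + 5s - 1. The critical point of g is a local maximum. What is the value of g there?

81/80

∂g/∂t = -10t + 3 = 0 and ∂g/∂s = -8s + 5 = 0, so (t, s) = (3/10, 5/8).
The Hessian has g_{tt} = -10, g_{ss} = -8, g_{ts} = 0, giving D = 80 > 0 with g_{tt} < 0, so the point is a local maximum.
g(3/10, 5/8) = 81/80.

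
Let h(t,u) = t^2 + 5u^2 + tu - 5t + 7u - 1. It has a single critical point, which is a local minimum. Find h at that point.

-12

∂h/∂t = 2t + u - 5 = 0 and ∂h/∂u = t + 10u + 7 = 0, so (t, u) = (3, -1).
The Hessian has h_{tt} = 2, h_{uu} = 10, h_{tu} = 1, giving D = 19 > 0 with h_{tt} > 0, so the point is a local minimum.
h(3, -1) = -12.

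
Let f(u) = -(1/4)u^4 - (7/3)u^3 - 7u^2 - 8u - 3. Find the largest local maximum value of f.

7/3

f'(u) = -u^3 - 7u^2 - 14u - 8. Setting f'(u) = 0 gives u ∈ {-4, -2, -1}.
Second-derivative test with f''(u) = -3u^2 - 14u - 14: f''(-4) = -6 < 0 ⇒ local maximum; f''(-2) = 2 > 0 ⇒ local minimum; f''(-1) = -3 < 0 ⇒ local maximum.
So the largest local maximum value is f(-4) = 7/3.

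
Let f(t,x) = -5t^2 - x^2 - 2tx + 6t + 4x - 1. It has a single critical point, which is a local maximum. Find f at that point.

13/4

∂f/∂t = -10t - 2x + 6 = 0 and ∂f/∂x = -2t - 2x + 4 = 0, so (t, x) = (1/4, 7/4).
The Hessian has f_{tt} = -10, f_{xx} = -2, f_{tx} = -2, giving D = 16 > 0 with f_{tt} < 0, so the point is a local maximum.
f(1/4, 7/4) = 13/4.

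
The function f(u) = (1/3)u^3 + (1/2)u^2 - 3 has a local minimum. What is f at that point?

-3

f'(u) = u^2 + u. Setting f'(u) = 0 gives u ∈ {-1, 0}.
Second-derivative test with f''(u) = 2u + 1: f''(-1) = -1 < 0 ⇒ local maximum; f''(0) = 1 > 0 ⇒ local minimum.
The local minimum is f(0) = -3.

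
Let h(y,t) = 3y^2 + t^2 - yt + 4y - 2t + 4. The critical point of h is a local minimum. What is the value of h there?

∂h/∂y = 6y - t + 4 = 0 and ∂h/∂t = -y + 2t - 2 = 0, so (y, t) = (-6/11, 8/11).
The Hessian has h_{yy} = 6, h_{tt} = 2, h_{yt} = -1, giving D = 11 > 0 with h_{yy} > 0, so the point is a local minimum.
h(-6/11, 8/11) = 24/11.

24/11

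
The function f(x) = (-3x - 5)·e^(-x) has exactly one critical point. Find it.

Differentiating with the product rule gives f'(x) = (3x + 2)·e^(-x). Since e^(-x) > 0, the only critical point is x = -2/3.
f''(-2/3) has the same sign as 3 > 0, so this is a local minimum.
f(-2/3) = (-3)·e^(2/3) ≈ -5.8432.

-2/3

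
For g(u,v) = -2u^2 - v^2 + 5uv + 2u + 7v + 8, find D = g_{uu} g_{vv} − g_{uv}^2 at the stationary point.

-17

∂g/∂u = -4u + 5v + 2 = 0 and ∂g/∂v = 5u - 2v + 7 = 0, so (u, v) = (-39/17, -38/17).
The Hessian has g_{uu} = -4, g_{vv} = -2, g_{uv} = 5, giving D = -17 < 0, so the point is a saddle point.
D = (-4)·(-2) − (5)^2 = -17.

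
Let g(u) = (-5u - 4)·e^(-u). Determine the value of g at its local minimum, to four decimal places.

Differentiating with the product rule gives g'(u) = (5u - 1)·e^(-u). Since e^(-u) > 0, the only critical point is u = 1/5.
g''(1/5) has the same sign as 5 > 0, so this is a local minimum.
g(1/5) = (-5)·e^(-1/5) ≈ -4.0937.

-4.0937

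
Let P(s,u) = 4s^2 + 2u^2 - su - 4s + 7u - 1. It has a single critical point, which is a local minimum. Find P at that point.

-231/31

∂P/∂s = 8s - u - 4 = 0 and ∂P/∂u = -s + 4u + 7 = 0, so (s, u) = (9/31, -52/31).
The Hessian has P_{ss} = 8, P_{uu} = 4, P_{su} = -1, giving D = 31 > 0 with P_{ss} > 0, so the point is a local minimum.
P(9/31, -52/31) = -231/31.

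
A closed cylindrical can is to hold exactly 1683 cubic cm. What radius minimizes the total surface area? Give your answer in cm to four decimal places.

With radius r and height h, πr²h = 1683 so h = 1683/(πr²), and S(r) = 2πr² + 2πrh = 2πr² + 2·1683/r.
S'(r) = 4πr − 2·1683/r² = 0 ⇒ r³ = 1683/(2π), so r ≈ 6.4462 and h = 2r ≈ 12.8923.
S''(r) = 4π + 4·1683/r³ > 0, so this is the minimum; S ≈ 783.2564.

6.4462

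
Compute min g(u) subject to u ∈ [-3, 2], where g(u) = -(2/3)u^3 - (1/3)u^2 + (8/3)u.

-208/81

The derivative is -2u^2 - (2/3)u + 8/3, which vanishes at u = -4/3 and u = 1.
Compare values at every candidate in [-3, 2]: g(-3) = 7, g(-4/3) = -208/81, g(1) = 5/3, g(2) = -4/3.
So the minimum is g(-4/3) = -208/81.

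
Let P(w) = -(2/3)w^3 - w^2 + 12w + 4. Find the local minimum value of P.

-23

P'(w) = -2w^2 - 2w + 12. Setting P'(w) = 0 gives w ∈ {-3, 2}.
P''(w) = -4w - 2. P''(-3) = 10 > 0 ⇒ local minimum; P''(2) = -10 < 0 ⇒ local maximum.
The local minimum is P(-3) = -23.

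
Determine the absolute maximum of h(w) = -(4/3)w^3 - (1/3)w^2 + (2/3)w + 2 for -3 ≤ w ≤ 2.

33

The derivative is -4w^2 - (2/3)w + 2/3, which vanishes at w = -1/2 and w = 1/3.
Compare values at every candidate in [-3, 2]: h(-3) = 33; h(-1/2) = 7/4; h(1/3) = 173/81; h(2) = -26/3.
So the maximum is h(-3) = 33.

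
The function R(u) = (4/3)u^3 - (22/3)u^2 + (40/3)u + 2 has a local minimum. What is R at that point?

10

R'(u) = 4u^2 - (44/3)u + 40/3. Setting R'(u) = 0 gives u ∈ {5/3, 2}.
Second-derivative test with R''(u) = 8u - 44/3: R''(5/3) = -4/3 < 0 ⇒ local maximum; R''(2) = 4/3 > 0 ⇒ local minimum.
So the local minimum value is R(2) = 10.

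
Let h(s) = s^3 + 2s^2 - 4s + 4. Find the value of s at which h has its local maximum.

-2

h'(s) = 3s^2 + 4s - 4 = 0 at s = -2, 2/3.
Since h''(s) = 6s + 4, we get h''(-2) = -8 < 0 ⇒ local maximum; h''(2/3) = 8 > 0 ⇒ local minimum.
The local maximum is h(-2) = 12.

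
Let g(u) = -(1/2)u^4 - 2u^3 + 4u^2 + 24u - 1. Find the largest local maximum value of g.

g'(u) = -2u^3 - 6u^2 + 8u + 24 = 0 at u = -3, -2, 2.
g''(u) = -6u^2 - 12u + 8. g''(-3) = -10 < 0 ⇒ local maximum; g''(-2) = 8 > 0 ⇒ local minimum; g''(2) = -40 < 0 ⇒ local maximum.
So the largest local maximum value is g(2) = 39.

39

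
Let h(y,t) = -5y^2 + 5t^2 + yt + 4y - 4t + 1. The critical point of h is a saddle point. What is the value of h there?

117/101

∂h/∂y = -10y + t + 4 = 0 and ∂h/∂t = y + 10t - 4 = 0, so (y, t) = (44/101, 36/101).
The Hessian has h_{yy} = -10, h_{tt} = 10, h_{yt} = 1, giving D = -101 < 0, so the point is a saddle point.
h(44/101, 36/101) = 117/101.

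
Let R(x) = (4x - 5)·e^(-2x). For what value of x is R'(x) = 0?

7/4

By the product rule, R'(x) = (-8x + 14)·e^(-2x). Since e^(-2x) > 0, the only critical point is x = 7/4.
R''(7/4) has the same sign as -8 < 0, so this is a local maximum.
R(7/4) = (2)·e^(-7/2) ≈ 0.0604.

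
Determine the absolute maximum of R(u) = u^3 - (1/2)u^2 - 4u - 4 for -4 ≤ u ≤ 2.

R'(u) = 3u^2 - u - 4, which vanishes at u = -1 and u = 4/3.
Evaluating at the critical points and endpoints: R(-4) = -60; R(-1) = -3/2; R(4/3) = -212/27; R(2) = -6.
The maximum over the interval is -3/2, attained at u = -1.

-3/2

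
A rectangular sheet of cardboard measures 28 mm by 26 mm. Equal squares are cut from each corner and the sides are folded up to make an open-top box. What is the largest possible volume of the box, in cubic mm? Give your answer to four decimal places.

With cut size x, the volume is V(x) = x(28 − 2x)(26 − 2x) for 0 < x < 13.
V'(x) = 12x^2 − 216x + 728. Setting V'(x) = 0 gives x ≈ 4.4908 (the root in (0, 13)).
V''(x) = 24x − 216 is negative there, so this is the maximum; V ≈ 1453.5046.

1453.5046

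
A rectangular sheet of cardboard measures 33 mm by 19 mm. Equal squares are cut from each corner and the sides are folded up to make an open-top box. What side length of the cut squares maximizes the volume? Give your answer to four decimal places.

With cut size x, the volume is V(x) = x(33 − 2x)(19 − 2x) for 0 < x < 9.5.
V'(x) = 12x^2 − 208x + 627. Setting V'(x) = 0 gives x ≈ 3.8853 (the root in (0, 9.5)).
V''(x) = 24x − 208 is negative there, so this is the maximum; V ≈ 1100.7483.

3.8853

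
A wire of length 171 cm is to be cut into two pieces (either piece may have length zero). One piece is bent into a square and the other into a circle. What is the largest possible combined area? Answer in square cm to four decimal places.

Let x be the length used for the square. Square side x/4; circle radius (171−x)/(2π).
A(x) = (x/4)² + π·((171−x)/(2π))² = x²/16 + (171−x)²/(4π) for 0 ≤ x ≤ 171. A'(x) = x/8 − (171−x)/(2π) = 0 gives x = 4·171/(π+4) ≈ 95.7770.
A'' > 0, so the interior critical point is a minimum; the maximum is at an endpoint. A(0) = 2326.9248 and A(171) = 1827.5625, so the largest area is 2326.9248.

2326.9248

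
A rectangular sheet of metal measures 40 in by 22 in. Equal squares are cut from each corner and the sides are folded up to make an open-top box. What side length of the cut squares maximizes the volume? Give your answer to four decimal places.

4.5502

With cut size x, the volume is V(x) = x(40 − 2x)(22 − 2x) for 0 < x < 11.
V'(x) = 12x^2 − 248x + 880. Setting V'(x) = 0 gives x ≈ 4.5502 (the root in (0, 11)).
V''(x) = 24x − 248 is negative there, so this is the maximum; V ≈ 1813.6755.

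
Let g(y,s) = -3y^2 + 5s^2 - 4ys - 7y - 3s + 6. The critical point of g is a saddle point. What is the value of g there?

∂g/∂y = -6y - 4s - 7 = 0 and ∂g/∂s = -4y + 10s - 3 = 0, so (y, s) = (-41/38, -5/38).
The Hessian has g_{yy} = -6, g_{ss} = 10, g_{ys} = -4, giving D = -76 < 0, so the point is a saddle point.
g(-41/38, -5/38) = 379/38.

379/38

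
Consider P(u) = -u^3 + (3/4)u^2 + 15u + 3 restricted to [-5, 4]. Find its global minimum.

Differentiating, P'(u) = -3u^2 + (3/2)u + 15; which vanishes at u = -2 and u = 5/2.
Candidates: P(-5) = 287/4, P(-2) = -16, P(5/2) = 473/16, P(4) = 11.
Hence the absolute minimum is -16 at u = -2.

-16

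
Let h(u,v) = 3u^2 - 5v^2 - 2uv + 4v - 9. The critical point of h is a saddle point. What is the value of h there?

∂h/∂u = 6u - 2v = 0 and ∂h/∂v = -2u - 10v + 4 = 0, so (u, v) = (1/8, 3/8).
The Hessian has h_{uu} = 6, h_{vv} = -10, h_{uv} = -2, giving D = -64 < 0, so the point is a saddle point.
h(1/8, 3/8) = -33/4.

-33/4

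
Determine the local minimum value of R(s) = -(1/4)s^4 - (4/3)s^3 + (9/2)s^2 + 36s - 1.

-211/4

Critical points: R'(s) = -s^3 - 4s^2 + 9s + 36 vanishes at s = -4, -3, 3.
Since R''(s) = -3s^2 - 8s + 9, we get R''(-4) = -7 < 0 ⇒ local maximum; R''(-3) = 6 > 0 ⇒ local minimum; R''(3) = -42 < 0 ⇒ local maximum.
So the local minimum value is R(-3) = -211/4.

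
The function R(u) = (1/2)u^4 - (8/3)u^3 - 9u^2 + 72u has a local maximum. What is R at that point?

Critical points: R'(u) = 2u^3 - 8u^2 - 18u + 72 vanishes at u = -3, 3, 4.
R''(u) = 6u^2 - 16u - 18. R''(-3) = 84 > 0 ⇒ local minimum; R''(3) = -12 < 0 ⇒ local maximum; R''(4) = 14 > 0 ⇒ local minimum.
So the local maximum value is R(3) = 207/2.

207/2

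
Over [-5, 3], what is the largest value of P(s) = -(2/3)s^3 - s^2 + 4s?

P'(s) = -2s^2 - 2s + 4, which vanishes at s = -2 and s = 1.
Compare values at every candidate in [-5, 3]: P(-5) = 115/3; P(-2) = -20/3; P(1) = 7/3; P(3) = -15.
Hence the absolute maximum is 115/3 at s = -5.

115/3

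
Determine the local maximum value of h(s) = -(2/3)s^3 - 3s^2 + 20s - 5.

Critical points: h'(s) = -2s^2 - 6s + 20 vanishes at s = -5, 2.
Since h''(s) = -4s - 6, we get h''(-5) = 14 > 0 ⇒ local minimum; h''(2) = -14 < 0 ⇒ local maximum.
So the local maximum value is h(2) = 53/3.

53/3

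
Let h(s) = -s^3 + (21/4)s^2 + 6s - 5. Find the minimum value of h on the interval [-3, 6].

-105/16

The derivative is -3s^2 + (21/2)s + 6, which vanishes at s = -1/2 and s = 4.
Compare values at every candidate in [-3, 6]: h(-3) = 205/4; h(-1/2) = -105/16; h(4) = 39; h(6) = 4.
So the minimum is h(-1/2) = -105/16.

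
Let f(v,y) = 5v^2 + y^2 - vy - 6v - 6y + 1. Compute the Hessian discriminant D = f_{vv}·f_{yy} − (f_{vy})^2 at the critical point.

∂f/∂v = 10v - y - 6 = 0 and ∂f/∂y = -v + 2y - 6 = 0, so (v, y) = (18/19, 66/19).
The Hessian has f_{vv} = 10, f_{yy} = 2, f_{vy} = -1, giving D = 19 > 0 with f_{vv} > 0, so the point is a local minimum.
D = (10)·(2) − (-1)^2 = 19.

19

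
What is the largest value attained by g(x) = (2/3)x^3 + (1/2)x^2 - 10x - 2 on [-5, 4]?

The derivative is 2x^2 + x - 10, which vanishes at x = -5/2 and x = 2.
Candidates: g(-5) = -137/6, g(-5/2) = 377/24, g(2) = -44/3, g(4) = 26/3.
The maximum over the interval is 377/24, attained at x = -5/2.

377/24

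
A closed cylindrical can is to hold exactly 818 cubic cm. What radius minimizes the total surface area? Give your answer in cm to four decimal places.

With radius r and height h, πr²h = 818 so h = 818/(πr²), and S(r) = 2πr² + 2πrh = 2πr² + 2·818/r.
S'(r) = 4πr − 2·818/r² = 0 ⇒ r³ = 818/(2π), so r ≈ 5.0682 and h = 2r ≈ 10.1365.
S''(r) = 4π + 4·818/r³ > 0, so this is the minimum; S ≈ 484.1910.

5.0682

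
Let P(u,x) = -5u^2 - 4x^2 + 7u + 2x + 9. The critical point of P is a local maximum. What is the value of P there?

∂P/∂u = -10u + 7 = 0 and ∂P/∂x = -8x + 2 = 0, so (u, x) = (7/10, 1/4).
The Hessian has P_{uu} = -10, P_{xx} = -8, P_{ux} = 0, giving D = 80 > 0 with P_{uu} < 0, so the point is a local maximum.
P(7/10, 1/4) = 117/10.

117/10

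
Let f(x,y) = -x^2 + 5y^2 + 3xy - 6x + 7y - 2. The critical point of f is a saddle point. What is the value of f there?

∂f/∂x = -2x + 3y - 6 = 0 and ∂f/∂y = 3x + 10y + 7 = 0, so (x, y) = (-81/29, 4/29).
The Hessian has f_{xx} = -2, f_{yy} = 10, f_{xy} = 3, giving D = -29 < 0, so the point is a saddle point.
f(-81/29, 4/29) = 199/29.

199/29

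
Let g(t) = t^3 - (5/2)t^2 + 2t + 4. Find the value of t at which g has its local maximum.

g'(t) = 3t^2 - 5t + 2. Setting g'(t) = 0 gives t ∈ {2/3, 1}.
Since g''(t) = 6t - 5, we get g''(2/3) = -1 < 0 ⇒ local maximum; g''(1) = 1 > 0 ⇒ local minimum.
So the local maximum value is g(2/3) = 122/27.

2/3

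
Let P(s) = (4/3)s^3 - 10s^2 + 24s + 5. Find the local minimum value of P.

23

P'(s) = 4s^2 - 20s + 24 = 0 at s = 2, 3.
P''(s) = 8s - 20. P''(2) = -4 < 0 ⇒ local maximum; P''(3) = 4 > 0 ⇒ local minimum.
So the local minimum value is P(3) = 23.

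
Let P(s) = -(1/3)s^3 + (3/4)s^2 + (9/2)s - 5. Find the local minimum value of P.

P'(s) = -s^2 + (3/2)s + 9/2. Setting P'(s) = 0 gives s ∈ {-3/2, 3}.
Second-derivative test with P''(s) = -2s + 3/2: P''(-3/2) = 9/2 > 0 ⇒ local minimum; P''(3) = -9/2 < 0 ⇒ local maximum.
So the local minimum value is P(-3/2) = -143/16.

-143/16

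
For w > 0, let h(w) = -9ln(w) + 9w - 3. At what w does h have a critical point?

h'(w) = -9/w + 9 = 0 gives w = 1.
h''(w) = 9/w², which is positive for w > 0, so this is a local minimum.
h(1) = -9·ln(1) + 9 - 3 ≈ 6.0000.

1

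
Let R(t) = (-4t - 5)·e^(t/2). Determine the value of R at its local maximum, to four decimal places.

R'(t) = (-4)·e^(t/2) + (-4t - 5)·(1/2)·e^(t/2) = (-2t - 13/2)·e^(t/2). Since e^(t/2) > 0, the only critical point is t = -13/4.
R''(-13/4) has the same sign as -2 < 0, so this is a local maximum.
R(-13/4) = (8)·e^(-13/8) ≈ 1.5753.

1.5753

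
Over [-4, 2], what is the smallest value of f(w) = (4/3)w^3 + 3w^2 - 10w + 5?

f'(w) = 4w^2 + 6w - 10, which vanishes at w = -5/2 and w = 1.
Compare values at every candidate in [-4, 2]: f(-4) = 23/3, f(-5/2) = 335/12, f(1) = -2/3, f(2) = 23/3.
The minimum over the interval is -2/3, attained at w = 1.

-2/3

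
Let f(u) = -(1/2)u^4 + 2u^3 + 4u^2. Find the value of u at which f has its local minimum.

0

f'(u) = -2u^3 + 6u^2 + 8u. Setting f'(u) = 0 gives u ∈ {-1, 0, 4}.
Second-derivative test with f''(u) = -6u^2 + 12u + 8: f''(-1) = -10 < 0 ⇒ local maximum; f''(0) = 8 > 0 ⇒ local minimum; f''(4) = -40 < 0 ⇒ local maximum.
The local minimum is f(0) = 0.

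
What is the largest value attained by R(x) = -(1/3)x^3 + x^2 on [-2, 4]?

The derivative is -x^2 + 2x, which vanishes at x = 0 and x = 2.
Compare values at every candidate in [-2, 4]: R(-2) = 20/3; R(0) = 0; R(2) = 4/3; R(4) = -16/3.
The maximum over the interval is 20/3, attained at x = -2.

20/3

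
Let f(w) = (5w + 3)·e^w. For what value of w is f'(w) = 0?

-8/5

By the product rule, f'(w) = (5w + 8)·e^w. Since e^w > 0, the only critical point is w = -8/5.
f''(-8/5) has the same sign as 5 > 0, so this is a local minimum.
f(-8/5) = (-5)·e^(-8/5) ≈ -1.0095.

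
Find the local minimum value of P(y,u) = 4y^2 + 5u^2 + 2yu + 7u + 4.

27/19

∂P/∂y = 8y + 2u = 0 and ∂P/∂u = 2y + 10u + 7 = 0, so (y, u) = (7/38, -14/19).
The Hessian has P_{yy} = 8, P_{uu} = 10, P_{yu} = 2, giving D = 76 > 0 with P_{yy} > 0, so the point is a local minimum.
P(7/38, -14/19) = 27/19.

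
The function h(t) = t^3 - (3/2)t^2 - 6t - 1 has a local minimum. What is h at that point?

Critical points: h'(t) = 3t^2 - 3t - 6 vanishes at t = -1, 2.
Second-derivative test with h''(t) = 6t - 3: h''(-1) = -9 < 0 ⇒ local maximum; h''(2) = 9 > 0 ⇒ local minimum.
Thus h has its local minimum at t = 2, with value -11.

-11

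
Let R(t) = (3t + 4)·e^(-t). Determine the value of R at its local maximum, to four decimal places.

4.1868

Differentiating with the product rule gives R'(t) = (-3t - 1)·e^(-t). Since e^(-t) > 0, the only critical point is t = -1/3.
R''(-1/3) has the same sign as -3 < 0, so this is a local maximum.
R(-1/3) = (3)·e^(1/3) ≈ 4.1868.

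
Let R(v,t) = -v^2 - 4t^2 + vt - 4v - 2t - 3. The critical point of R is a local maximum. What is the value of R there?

∂R/∂v = -2v + t - 4 = 0 and ∂R/∂t = v - 8t - 2 = 0, so (v, t) = (-34/15, -8/15).
The Hessian has R_{vv} = -2, R_{tt} = -8, R_{vt} = 1, giving D = 15 > 0 with R_{vv} < 0, so the point is a local maximum.
R(-34/15, -8/15) = 31/15.

31/15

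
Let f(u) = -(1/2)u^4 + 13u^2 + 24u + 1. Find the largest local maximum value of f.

Critical points: f'(u) = -2u^3 + 26u + 24 vanishes at u = -3, -1, 4.
Second-derivative test with f''(u) = -6u^2 + 26: f''(-3) = -28 < 0 ⇒ local maximum; f''(-1) = 20 > 0 ⇒ local minimum; f''(4) = -70 < 0 ⇒ local maximum.
Thus f has its largest local maximum at u = 4, with value 177.

177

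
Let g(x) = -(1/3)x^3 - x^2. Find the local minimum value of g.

-4/3

g'(x) = -x^2 - 2x. Setting g'(x) = 0 gives x ∈ {-2, 0}.
Since g''(x) = -2x - 2, we get g''(-2) = 2 > 0 ⇒ local minimum; g''(0) = -2 < 0 ⇒ local maximum.
Thus g has its local minimum at x = -2, with value -4/3.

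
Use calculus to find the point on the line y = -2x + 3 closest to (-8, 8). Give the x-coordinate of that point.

Minimize D(x)^2 = (x + 8)^2 + (-2x - 5)^2.
d/dx[D^2] = 2(x + 8) + 2·(-2)·(-2x - 5) = 0 ⇒ x = -18/5.
Then y = 51/5 and the distance is √(121/5) ≈ 4.9193.

-18/5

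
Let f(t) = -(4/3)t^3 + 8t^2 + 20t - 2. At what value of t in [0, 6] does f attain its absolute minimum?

Differentiating, f'(t) = -4t^2 + 16t + 20; whose only zero in [0, 6] is t = 5.
Evaluating at the critical points and endpoints: f(0) = -2; f(5) = 394/3; f(6) = 118.
So the minimum is f(0) = -2.

0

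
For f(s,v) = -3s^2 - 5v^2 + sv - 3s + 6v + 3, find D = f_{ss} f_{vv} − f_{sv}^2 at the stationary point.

59

∂f/∂s = -6s + v - 3 = 0 and ∂f/∂v = s - 10v + 6 = 0, so (s, v) = (-24/59, 33/59).
The Hessian has f_{ss} = -6, f_{vv} = -10, f_{sv} = 1, giving D = 59 > 0 with f_{ss} < 0, so the point is a local maximum.
D = (-6)·(-10) − (1)^2 = 59.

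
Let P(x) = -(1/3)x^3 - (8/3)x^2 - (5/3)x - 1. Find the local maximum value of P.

P'(x) = -x^2 - (16/3)x - 5/3 = 0 at x = -5, -1/3.
Second-derivative test with P''(x) = -2x - 16/3: P''(-5) = 14/3 > 0 ⇒ local minimum; P''(-1/3) = -14/3 < 0 ⇒ local maximum.
So the local maximum value is P(-1/3) = -59/81.

-59/81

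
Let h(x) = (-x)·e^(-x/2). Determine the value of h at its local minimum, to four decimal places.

Differentiating with the product rule gives h'(x) = ((1/2)x - 1)·e^(-x/2). Since e^(-x/2) > 0, the only critical point is x = 2.
h''(2) has the same sign as 1/2 > 0, so this is a local minimum.
h(2) = (-2)·e^(-1) ≈ -0.7358.

-0.7358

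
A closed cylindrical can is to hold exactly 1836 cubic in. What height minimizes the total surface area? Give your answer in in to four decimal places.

13.2717

With radius r and height h, πr²h = 1836 so h = 1836/(πr²), and S(r) = 2πr² + 2πrh = 2πr² + 2·1836/r.
S'(r) = 4πr − 2·1836/r² = 0 ⇒ r³ = 1836/(2π), so r ≈ 6.6359 and h = 2r ≈ 13.2717.
S''(r) = 4π + 4·1836/r³ > 0, so this is the minimum; S ≈ 830.0349.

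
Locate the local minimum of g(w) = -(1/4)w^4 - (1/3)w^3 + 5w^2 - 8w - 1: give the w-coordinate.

g'(w) = -w^3 - w^2 + 10w - 8. Setting g'(w) = 0 gives w ∈ {-4, 1, 2}.
g''(w) = -3w^2 - 2w + 10. g''(-4) = -30 < 0 ⇒ local maximum; g''(1) = 5 > 0 ⇒ local minimum; g''(2) = -6 < 0 ⇒ local maximum.
The local minimum is g(1) = -55/12.

1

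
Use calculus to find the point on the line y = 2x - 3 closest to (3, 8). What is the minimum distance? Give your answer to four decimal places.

Minimize D(x)^2 = (x - 3)^2 + (2x - 11)^2.
d/dx[D^2] = 2(x - 3) + 2·2·(2x - 11) = 0 ⇒ x = 5.
Then y = 7 and the distance is √(5) ≈ 2.2361.

2.2361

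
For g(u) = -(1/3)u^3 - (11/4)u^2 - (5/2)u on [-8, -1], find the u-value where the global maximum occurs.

-8

g'(u) = -u^2 - (11/2)u - 5/2, whose only zero in [-8, -1] is u = -5.
Evaluating at the critical points and endpoints: g(-8) = 44/3, g(-5) = -175/12, g(-1) = 1/12.
Hence the absolute maximum is 44/3 at u = -8.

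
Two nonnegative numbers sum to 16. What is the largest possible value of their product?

With x + y = 16, the product is P(x) = x(16 − x).
P'(x) = 16 − 2x = 0 gives x = 8; P'' = −2 < 0, so this is the maximum.
P = 8·8 = 64.

64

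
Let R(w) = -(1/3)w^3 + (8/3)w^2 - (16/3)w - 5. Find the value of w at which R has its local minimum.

R'(w) = -w^2 + (16/3)w - 16/3 = 0 at w = 4/3, 4.
Second-derivative test with R''(w) = -2w + 16/3: R''(4/3) = 8/3 > 0 ⇒ local minimum; R''(4) = -8/3 < 0 ⇒ local maximum.
Thus R has its local minimum at w = 4/3, with value -661/81.

4/3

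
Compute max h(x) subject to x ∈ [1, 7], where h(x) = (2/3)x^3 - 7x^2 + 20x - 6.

59/3

Differentiating, h'(x) = 2x^2 - 14x + 20; which vanishes at x = 2 and x = 5.
Evaluating at the critical points and endpoints: h(1) = 23/3,  h(2) = 34/3,  h(5) = 7/3,  h(7) = 59/3.
Hence the absolute maximum is 59/3 at x = 7.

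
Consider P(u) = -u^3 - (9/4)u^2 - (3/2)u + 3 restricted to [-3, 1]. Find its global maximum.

P'(u) = -3u^2 - (9/2)u - 3/2, which vanishes at u = -1 and u = -1/2.
Evaluating at the critical points and endpoints: P(-3) = 57/4, P(-1) = 13/4, P(-1/2) = 53/16, P(1) = -7/4.
The maximum over the interval is 57/4, attained at u = -3.

57/4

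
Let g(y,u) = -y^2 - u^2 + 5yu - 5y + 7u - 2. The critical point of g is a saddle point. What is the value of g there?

59/21

∂g/∂y = -2y + 5u - 5 = 0 and ∂g/∂u = 5y - 2u + 7 = 0, so (y, u) = (-25/21, 11/21).
The Hessian has g_{yy} = -2, g_{uu} = -2, g_{yu} = 5, giving D = -21 < 0, so the point is a saddle point.
g(-25/21, 11/21) = 59/21.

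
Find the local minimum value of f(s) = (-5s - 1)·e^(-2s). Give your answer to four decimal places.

f'(s) = (-5)·e^(-2s) + (-5s - 1)·(-2)·e^(-2s) = (10s - 3)·e^(-2s). Since e^(-2s) > 0, the only critical point is s = 3/10.
f''(3/10) has the same sign as 10 > 0, so this is a local minimum.
f(3/10) = (-5/2)·e^(-3/5) ≈ -1.3720.

-1.3720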